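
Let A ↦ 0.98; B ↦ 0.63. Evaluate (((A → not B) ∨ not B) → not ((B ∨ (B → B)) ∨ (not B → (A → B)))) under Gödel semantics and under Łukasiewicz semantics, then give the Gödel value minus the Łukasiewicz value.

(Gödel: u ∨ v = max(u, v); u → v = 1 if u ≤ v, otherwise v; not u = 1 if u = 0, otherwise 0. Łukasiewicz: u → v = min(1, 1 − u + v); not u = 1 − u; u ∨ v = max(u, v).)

0.39

Gödel evaluation:
  not B: Gödel ¬ of 0.63 = 0 (operand ≠ 0)
  (A → not B): 0.98 > 0, so result = 0
  not B: Gödel ¬ of 0.63 = 0 (operand ≠ 0)
  ((A → not B) ∨ not B) = max(0, 0) = 0
  (B → B): 0.63 ≤ 0.63, so result = 1
  (B ∨ (B → B)) = max(0.63, 1) = 1
  not B: Gödel ¬ of 0.63 = 0 (operand ≠ 0)
  (A → B): 0.98 > 0.63, so result = 0.63
  (not B → (A → B)): 0 ≤ 0.63, so result = 1
  ((B ∨ (B → B)) ∨ (not B → (A → B))) = max(1, 1) = 1
  not ((B ∨ (B → B)) ∨ (not B → (A → B))): Gödel ¬ of 1 = 0 (operand ≠ 0)
  (((A → not B) ∨ not B) → not ((B ∨ (B → B)) ∨ (not B → (A → B)))): 0 ≤ 0, so result = 1
  Gödel value = 1
Łukasiewicz evaluation:
  not B: Łukasiewicz ¬ gives 1 − 0.63 = 0.37
  (A → not B): min(1, 1 − 0.98 + 0.37) = 0.39
  not B: Łukasiewicz ¬ gives 1 − 0.63 = 0.37
  ((A → not B) ∨ not B) = max(0.39, 0.37) = 0.39
  (B → B): min(1, 1 − 0.63 + 0.63) = 1
  (B ∨ (B → B)) = max(0.63, 1) = 1
  not B: Łukasiewicz ¬ gives 1 − 0.63 = 0.37
  (A → B): min(1, 1 − 0.98 + 0.63) = 0.65
  (not B → (A → B)): min(1, 1 − 0.37 + 0.65) = 1
  ((B ∨ (B → B)) ∨ (not B → (A → B))) = max(1, 1) = 1
  not ((B ∨ (B → B)) ∨ (not B → (A → B))): Łukasiewicz ¬ gives 1 − 1 = 0
  (((A → not B) ∨ not B) → not ((B ∨ (B → B)) ∨ (not B → (A → B)))): min(1, 1 − 0.39 + 0) = 0.61
  Łukasiewicz value = 0.61
Difference: 1 − 0.61 = 0.39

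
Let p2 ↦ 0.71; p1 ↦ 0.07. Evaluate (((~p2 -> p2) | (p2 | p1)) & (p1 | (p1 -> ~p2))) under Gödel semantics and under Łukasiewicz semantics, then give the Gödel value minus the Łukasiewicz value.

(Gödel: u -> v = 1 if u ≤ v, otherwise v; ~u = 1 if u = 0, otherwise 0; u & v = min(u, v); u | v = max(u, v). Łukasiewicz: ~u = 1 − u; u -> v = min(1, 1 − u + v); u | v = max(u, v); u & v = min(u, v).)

Gödel evaluation:
  ~p2: Gödel ¬ of 0.71 = 0 (operand ≠ 0)
  (~p2 -> p2): 0 ≤ 0.71, so result = 1
  (p2 | p1) = max(0.71, 0.07) = 0.71
  ((~p2 -> p2) | (p2 | p1)) = max(1, 0.71) = 1
  ~p2: Gödel ¬ of 0.71 = 0 (operand ≠ 0)
  (p1 -> ~p2): 0.07 > 0, so result = 0
  (p1 | (p1 -> ~p2)) = max(0.07, 0) = 0.07
  (((~p2 -> p2) | (p2 | p1)) & (p1 | (p1 -> ~p2))) = min(1, 0.07) = 0.07
  Gödel value = 0.07
Łukasiewicz evaluation:
  ~p2: Łukasiewicz ¬ gives 1 − 0.71 = 0.29
  (~p2 -> p2): min(1, 1 − 0.29 + 0.71) = 1
  (p2 | p1) = max(0.71, 0.07) = 0.71
  ((~p2 -> p2) | (p2 | p1)) = max(1, 0.71) = 1
  ~p2: Łukasiewicz ¬ gives 1 − 0.71 = 0.29
  (p1 -> ~p2): min(1, 1 − 0.07 + 0.29) = 1
  (p1 | (p1 -> ~p2)) = max(0.07, 1) = 1
  (((~p2 -> p2) | (p2 | p1)) & (p1 | (p1 -> ~p2))) = min(1, 1) = 1
  Łukasiewicz value = 1
Difference: 0.07 − 1 = -0.93

-0.93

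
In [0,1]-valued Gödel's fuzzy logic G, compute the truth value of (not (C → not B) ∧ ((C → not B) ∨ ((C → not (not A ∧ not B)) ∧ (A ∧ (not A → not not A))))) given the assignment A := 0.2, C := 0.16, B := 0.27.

not B: Gödel ¬ of 0.27 = 0 (operand ≠ 0)
(C → not B): 0.16 > 0, so result = 0
not (C → not B): Gödel ¬ of 0 = 1 (operand is 0)
not B: Gödel ¬ of 0.27 = 0 (operand ≠ 0)
(C → not B): 0.16 > 0, so result = 0
not A: Gödel ¬ of 0.2 = 0 (operand ≠ 0)
not B: Gödel ¬ of 0.27 = 0 (operand ≠ 0)
(not A ∧ not B) = min(0, 0) = 0
not (not A ∧ not B): Gödel ¬ of 0 = 1 (operand is 0)
(C → not (not A ∧ not B)): 0.16 ≤ 1, so result = 1
not A: Gödel ¬ of 0.2 = 0 (operand ≠ 0)
not A: Gödel ¬ of 0.2 = 0 (operand ≠ 0)
not not A: Gödel ¬ of 0 = 1 (operand is 0)
(not A → not not A): 0 ≤ 1, so result = 1
(A ∧ (not A → not not A)) = min(0.2, 1) = 0.2
((C → not (not A ∧ not B)) ∧ (A ∧ (not A → not not A))) = min(1, 0.2) = 0.2
((C → not B) ∨ ((C → not (not A ∧ not B)) ∧ (A ∧ (not A → not not A)))) = max(0, 0.2) = 0.2
(not (C → not B) ∧ ((C → not B) ∨ ((C → not (not A ∧ not B)) ∧ (A ∧ (not A → not not A))))) = min(1, 0.2) = 0.2

0.20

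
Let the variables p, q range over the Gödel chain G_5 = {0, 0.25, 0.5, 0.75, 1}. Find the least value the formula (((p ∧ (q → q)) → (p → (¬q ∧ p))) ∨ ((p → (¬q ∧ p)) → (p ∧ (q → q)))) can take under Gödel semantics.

Every assignment gives 1. For instance at p = 0, q = 0:
  (q → q): 0 ≤ 0, so result = 1
  (p ∧ (q → q)) = min(0, 1) = 0
  ¬q: Gödel ¬ of 0 = 1 (operand is 0)
  (¬q ∧ p) = min(1, 0) = 0
  (p → (¬q ∧ p)): 0 ≤ 0, so result = 1
  ((p ∧ (q → q)) → (p → (¬q ∧ p))): 0 ≤ 1, so result = 1
  ¬q: Gödel ¬ of 0 = 1 (operand is 0)
  (¬q ∧ p) = min(1, 0) = 0
  (p → (¬q ∧ p)): 0 ≤ 0, so result = 1
  (q → q): 0 ≤ 0, so result = 1
  (p ∧ (q → q)) = min(0, 1) = 0
  ((p → (¬q ∧ p)) → (p ∧ (q → q))): 1 > 0, so result = 0
  (((p ∧ (q → q)) → (p → (¬q ∧ p))) ∨ ((p → (¬q ∧ p)) → (p ∧ (q → q)))) = max(1, 0) = 1
All 25 assignments give value 1 — the formula is a G_5-tautology.

1.00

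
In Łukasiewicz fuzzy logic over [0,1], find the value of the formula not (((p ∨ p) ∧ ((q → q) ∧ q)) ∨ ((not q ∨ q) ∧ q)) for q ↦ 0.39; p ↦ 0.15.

0.61

(p ∨ p) = max(0.15, 0.15) = 0.15
(q → q): min(1, 1 − 0.39 + 0.39) = 1
((q → q) ∧ q) = min(1, 0.39) = 0.39
((p ∨ p) ∧ ((q → q) ∧ q)) = min(0.15, 0.39) = 0.15
not q: Łukasiewicz ¬ gives 1 − 0.39 = 0.61
(not q ∨ q) = max(0.61, 0.39) = 0.61
((not q ∨ q) ∧ q) = min(0.61, 0.39) = 0.39
(((p ∨ p) ∧ ((q → q) ∧ q)) ∨ ((not q ∨ q) ∧ q)) = max(0.15, 0.39) = 0.39
not (((p ∨ p) ∧ ((q → q) ∧ q)) ∨ ((not q ∨ q) ∧ q)): Łukasiewicz ¬ gives 1 − 0.39 = 0.61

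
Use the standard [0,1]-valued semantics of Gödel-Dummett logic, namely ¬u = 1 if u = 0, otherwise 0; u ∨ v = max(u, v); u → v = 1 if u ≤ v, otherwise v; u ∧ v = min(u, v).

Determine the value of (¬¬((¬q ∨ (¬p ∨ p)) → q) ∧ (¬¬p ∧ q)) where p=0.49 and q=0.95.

¬q: Gödel ¬ of 0.95 = 0 (operand ≠ 0)
¬p: Gödel ¬ of 0.49 = 0 (operand ≠ 0)
(¬p ∨ p) = max(0, 0.49) = 0.49
(¬q ∨ (¬p ∨ p)) = max(0, 0.49) = 0.49
((¬q ∨ (¬p ∨ p)) → q): 0.49 ≤ 0.95, so result = 1
¬((¬q ∨ (¬p ∨ p)) → q): Gödel ¬ of 1 = 0 (operand ≠ 0)
¬¬((¬q ∨ (¬p ∨ p)) → q): Gödel ¬ of 0 = 1 (operand is 0)
¬p: Gödel ¬ of 0.49 = 0 (operand ≠ 0)
¬¬p: Gödel ¬ of 0 = 1 (operand is 0)
(¬¬p ∧ q) = min(1, 0.95) = 0.95
(¬¬((¬q ∨ (¬p ∨ p)) → q) ∧ (¬¬p ∧ q)) = min(1, 0.95) = 0.95

0.95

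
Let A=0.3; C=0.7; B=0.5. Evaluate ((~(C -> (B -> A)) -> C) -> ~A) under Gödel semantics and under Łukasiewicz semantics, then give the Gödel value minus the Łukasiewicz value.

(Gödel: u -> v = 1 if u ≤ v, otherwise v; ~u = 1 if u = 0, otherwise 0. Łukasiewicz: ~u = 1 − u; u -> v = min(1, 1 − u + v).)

-0.70

Gödel evaluation:
  (B -> A): 0.5 > 0.3, so result = 0.3
  (C -> (B -> A)): 0.7 > 0.3, so result = 0.3
  ~(C -> (B -> A)): Gödel ¬ of 0.3 = 0 (operand ≠ 0)
  (~(C -> (B -> A)) -> C): 0 ≤ 0.7, so result = 1
  ~A: Gödel ¬ of 0.3 = 0 (operand ≠ 0)
  ((~(C -> (B -> A)) -> C) -> ~A): 1 > 0, so result = 0
  Gödel value = 0
Łukasiewicz evaluation:
  (B -> A): min(1, 1 − 0.5 + 0.3) = 0.8
  (C -> (B -> A)): min(1, 1 − 0.7 + 0.8) = 1
  ~(C -> (B -> A)): Łukasiewicz ¬ gives 1 − 1 = 0
  (~(C -> (B -> A)) -> C): min(1, 1 − 0 + 0.7) = 1
  ~A: Łukasiewicz ¬ gives 1 − 0.3 = 0.7
  ((~(C -> (B -> A)) -> C) -> ~A): min(1, 1 − 1 + 0.7) = 0.7
  Łukasiewicz value = 0.7
Difference: 0 − 0.7 = -0.70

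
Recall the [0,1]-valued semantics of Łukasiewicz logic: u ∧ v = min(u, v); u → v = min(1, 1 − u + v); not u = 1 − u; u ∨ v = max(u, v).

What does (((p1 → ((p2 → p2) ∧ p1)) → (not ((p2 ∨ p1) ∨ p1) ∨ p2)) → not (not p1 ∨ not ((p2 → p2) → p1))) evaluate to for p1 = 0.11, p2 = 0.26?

0.37

(p2 → p2): min(1, 1 − 0.26 + 0.26) = 1
((p2 → p2) ∧ p1) = min(1, 0.11) = 0.11
(p1 → ((p2 → p2) ∧ p1)): min(1, 1 − 0.11 + 0.11) = 1
(p2 ∨ p1) = max(0.26, 0.11) = 0.26
((p2 ∨ p1) ∨ p1) = max(0.26, 0.11) = 0.26
not ((p2 ∨ p1) ∨ p1): Łukasiewicz ¬ gives 1 − 0.26 = 0.74
(not ((p2 ∨ p1) ∨ p1) ∨ p2) = max(0.74, 0.26) = 0.74
((p1 → ((p2 → p2) ∧ p1)) → (not ((p2 ∨ p1) ∨ p1) ∨ p2)): min(1, 1 − 1 + 0.74) = 0.74
not p1: Łukasiewicz ¬ gives 1 − 0.11 = 0.89
(p2 → p2): min(1, 1 − 0.26 + 0.26) = 1
((p2 → p2) → p1): min(1, 1 − 1 + 0.11) = 0.11
not ((p2 → p2) → p1): Łukasiewicz ¬ gives 1 − 0.11 = 0.89
(not p1 ∨ not ((p2 → p2) → p1)) = max(0.89, 0.89) = 0.89
not (not p1 ∨ not ((p2 → p2) → p1)): Łukasiewicz ¬ gives 1 − 0.89 = 0.11
(((p1 → ((p2 → p2) ∧ p1)) → (not ((p2 ∨ p1) ∨ p1) ∨ p2)) → not (not p1 ∨ not ((p2 → p2) → p1))): min(1, 1 − 0.74 + 0.11) = 0.37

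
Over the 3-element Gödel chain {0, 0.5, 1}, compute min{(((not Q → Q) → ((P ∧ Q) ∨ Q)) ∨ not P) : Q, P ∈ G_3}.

The minimum is attained at Q = 0.5, P = 0.5:
  not Q: Gödel ¬ of 0.5 = 0 (operand ≠ 0)
  (not Q → Q): 0 ≤ 0.5, so result = 1
  (P ∧ Q) = min(0.5, 0.5) = 0.5
  ((P ∧ Q) ∨ Q) = max(0.5, 0.5) = 0.5
  ((not Q → Q) → ((P ∧ Q) ∨ Q)): 1 > 0.5, so result = 0.5
  not P: Gödel ¬ of 0.5 = 0 (operand ≠ 0)
  (((not Q → Q) → ((P ∧ Q) ∨ Q)) ∨ not P) = max(0.5, 0) = 0.5
Checking all 9 assignments confirms none give a value below 0.50.

0.50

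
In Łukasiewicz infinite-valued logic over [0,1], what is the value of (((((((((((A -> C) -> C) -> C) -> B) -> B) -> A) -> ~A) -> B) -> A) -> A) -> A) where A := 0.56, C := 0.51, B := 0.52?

(A -> C): min(1, 1 − 0.56 + 0.51) = 0.95
((A -> C) -> C): min(1, 1 − 0.95 + 0.51) = 0.56
(((A -> C) -> C) -> C): min(1, 1 − 0.56 + 0.51) = 0.95
((((A -> C) -> C) -> C) -> B): min(1, 1 − 0.95 + 0.52) = 0.57
(((((A -> C) -> C) -> C) -> B) -> B): min(1, 1 − 0.57 + 0.52) = 0.95
((((((A -> C) -> C) -> C) -> B) -> B) -> A): min(1, 1 − 0.95 + 0.56) = 0.61
~A: Łukasiewicz ¬ gives 1 − 0.56 = 0.44
(((((((A -> C) -> C) -> C) -> B) -> B) -> A) -> ~A): min(1, 1 − 0.61 + 0.44) = 0.83
((((((((A -> C) -> C) -> C) -> B) -> B) -> A) -> ~A) -> B): min(1, 1 − 0.83 + 0.52) = 0.69
(((((((((A -> C) -> C) -> C) -> B) -> B) -> A) -> ~A) -> B) -> A): min(1, 1 − 0.69 + 0.56) = 0.87
((((((((((A -> C) -> C) -> C) -> B) -> B) -> A) -> ~A) -> B) -> A) -> A): min(1, 1 − 0.87 + 0.56) = 0.69
(((((((((((A -> C) -> C) -> C) -> B) -> B) -> A) -> ~A) -> B) -> A) -> A) -> A): min(1, 1 − 0.69 + 0.56) = 0.87

0.87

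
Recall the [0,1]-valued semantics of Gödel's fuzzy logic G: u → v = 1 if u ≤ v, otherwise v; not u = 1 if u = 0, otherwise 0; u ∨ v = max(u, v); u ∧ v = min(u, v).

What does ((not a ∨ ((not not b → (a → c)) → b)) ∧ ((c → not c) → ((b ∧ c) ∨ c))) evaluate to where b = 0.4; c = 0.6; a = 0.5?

not a: Gödel ¬ of 0.5 = 0 (operand ≠ 0)
not b: Gödel ¬ of 0.4 = 0 (operand ≠ 0)
not not b: Gödel ¬ of 0 = 1 (operand is 0)
(a → c): 0.5 ≤ 0.6, so result = 1
(not not b → (a → c)): 1 ≤ 1, so result = 1
((not not b → (a → c)) → b): 1 > 0.4, so result = 0.4
(not a ∨ ((not not b → (a → c)) → b)) = max(0, 0.4) = 0.4
not c: Gödel ¬ of 0.6 = 0 (operand ≠ 0)
(c → not c): 0.6 > 0, so result = 0
(b ∧ c) = min(0.4, 0.6) = 0.4
((b ∧ c) ∨ c) = max(0.4, 0.6) = 0.6
((c → not c) → ((b ∧ c) ∨ c)): 0 ≤ 0.6, so result = 1
((not a ∨ ((not not b → (a → c)) → b)) ∧ ((c → not c) → ((b ∧ c) ∨ c))) = min(0.4, 1) = 0.4

0.40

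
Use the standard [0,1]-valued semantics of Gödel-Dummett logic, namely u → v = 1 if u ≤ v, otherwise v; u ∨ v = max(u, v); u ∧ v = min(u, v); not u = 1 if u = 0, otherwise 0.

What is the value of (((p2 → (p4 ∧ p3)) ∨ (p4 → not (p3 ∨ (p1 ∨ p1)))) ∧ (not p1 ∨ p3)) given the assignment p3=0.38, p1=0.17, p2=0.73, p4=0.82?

(p4 ∧ p3) = min(0.82, 0.38) = 0.38
(p2 → (p4 ∧ p3)): 0.73 > 0.38, so result = 0.38
(p1 ∨ p1) = max(0.17, 0.17) = 0.17
(p3 ∨ (p1 ∨ p1)) = max(0.38, 0.17) = 0.38
not (p3 ∨ (p1 ∨ p1)): Gödel ¬ of 0.38 = 0 (operand ≠ 0)
(p4 → not (p3 ∨ (p1 ∨ p1))): 0.82 > 0, so result = 0
((p2 → (p4 ∧ p3)) ∨ (p4 → not (p3 ∨ (p1 ∨ p1)))) = max(0.38, 0) = 0.38
not p1: Gödel ¬ of 0.17 = 0 (operand ≠ 0)
(not p1 ∨ p3) = max(0, 0.38) = 0.38
(((p2 → (p4 ∧ p3)) ∨ (p4 → not (p3 ∨ (p1 ∨ p1)))) ∧ (not p1 ∨ p3)) = min(0.38, 0.38) = 0.38

0.38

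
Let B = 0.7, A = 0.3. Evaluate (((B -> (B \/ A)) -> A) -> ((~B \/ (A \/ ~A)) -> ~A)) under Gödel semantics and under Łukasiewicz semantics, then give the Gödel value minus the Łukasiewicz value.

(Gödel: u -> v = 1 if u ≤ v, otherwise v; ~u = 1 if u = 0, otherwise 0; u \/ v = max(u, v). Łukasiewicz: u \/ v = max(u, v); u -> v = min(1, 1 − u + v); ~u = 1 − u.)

-1.00

Gödel evaluation:
  (B \/ A) = max(0.7, 0.3) = 0.7
  (B -> (B \/ A)): 0.7 ≤ 0.7, so result = 1
  ((B -> (B \/ A)) -> A): 1 > 0.3, so result = 0.3
  ~B: Gödel ¬ of 0.7 = 0 (operand ≠ 0)
  ~A: Gödel ¬ of 0.3 = 0 (operand ≠ 0)
  (A \/ ~A) = max(0.3, 0) = 0.3
  (~B \/ (A \/ ~A)) = max(0, 0.3) = 0.3
  ~A: Gödel ¬ of 0.3 = 0 (operand ≠ 0)
  ((~B \/ (A \/ ~A)) -> ~A): 0.3 > 0, so result = 0
  (((B -> (B \/ A)) -> A) -> ((~B \/ (A \/ ~A)) -> ~A)): 0.3 > 0, so result = 0
  Gödel value = 0
Łukasiewicz evaluation:
  (B \/ A) = max(0.7, 0.3) = 0.7
  (B -> (B \/ A)): min(1, 1 − 0.7 + 0.7) = 1
  ((B -> (B \/ A)) -> A): min(1, 1 − 1 + 0.3) = 0.3
  ~B: Łukasiewicz ¬ gives 1 − 0.7 = 0.3
  ~A: Łukasiewicz ¬ gives 1 − 0.3 = 0.7
  (A \/ ~A) = max(0.3, 0.7) = 0.7
  (~B \/ (A \/ ~A)) = max(0.3, 0.7) = 0.7
  ~A: Łukasiewicz ¬ gives 1 − 0.3 = 0.7
  ((~B \/ (A \/ ~A)) -> ~A): min(1, 1 − 0.7 + 0.7) = 1
  (((B -> (B \/ A)) -> A) -> ((~B \/ (A \/ ~A)) -> ~A)): min(1, 1 − 0.3 + 1) = 1
  Łukasiewicz value = 1
Difference: 0 − 1 = -1.00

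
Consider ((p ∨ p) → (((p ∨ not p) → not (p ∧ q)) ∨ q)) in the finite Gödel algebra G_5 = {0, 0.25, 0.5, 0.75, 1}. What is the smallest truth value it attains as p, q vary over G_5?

The minimum is attained at p = 0.5, q = 0.25:
  (p ∨ p) = max(0.5, 0.5) = 0.5
  not p: Gödel ¬ of 0.5 = 0 (operand ≠ 0)
  (p ∨ not p) = max(0.5, 0) = 0.5
  (p ∧ q) = min(0.5, 0.25) = 0.25
  not (p ∧ q): Gödel ¬ of 0.25 = 0 (operand ≠ 0)
  ((p ∨ not p) → not (p ∧ q)): 0.5 > 0, so result = 0
  (((p ∨ not p) → not (p ∧ q)) ∨ q) = max(0, 0.25) = 0.25
  ((p ∨ p) → (((p ∨ not p) → not (p ∧ q)) ∨ q)): 0.5 > 0.25, so result = 0.25
Checking all 25 assignments confirms none give a value below 0.25.

0.25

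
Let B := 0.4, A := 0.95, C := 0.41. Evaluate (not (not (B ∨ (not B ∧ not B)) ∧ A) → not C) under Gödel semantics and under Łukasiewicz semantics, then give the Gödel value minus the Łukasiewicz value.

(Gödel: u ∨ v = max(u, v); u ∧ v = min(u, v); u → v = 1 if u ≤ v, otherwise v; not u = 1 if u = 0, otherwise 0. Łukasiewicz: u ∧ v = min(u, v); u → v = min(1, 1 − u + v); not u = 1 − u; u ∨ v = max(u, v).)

-0.99

Gödel evaluation:
  not B: Gödel ¬ of 0.4 = 0 (operand ≠ 0)
  not B: Gödel ¬ of 0.4 = 0 (operand ≠ 0)
  (not B ∧ not B) = min(0, 0) = 0
  (B ∨ (not B ∧ not B)) = max(0.4, 0) = 0.4
  not (B ∨ (not B ∧ not B)): Gödel ¬ of 0.4 = 0 (operand ≠ 0)
  (not (B ∨ (not B ∧ not B)) ∧ A) = min(0, 0.95) = 0
  not (not (B ∨ (not B ∧ not B)) ∧ A): Gödel ¬ of 0 = 1 (operand is 0)
  not C: Gödel ¬ of 0.41 = 0 (operand ≠ 0)
  (not (not (B ∨ (not B ∧ not B)) ∧ A) → not C): 1 > 0, so result = 0
  Gödel value = 0
Łukasiewicz evaluation:
  not B: Łukasiewicz ¬ gives 1 − 0.4 = 0.6
  not B: Łukasiewicz ¬ gives 1 − 0.4 = 0.6
  (not B ∧ not B) = min(0.6, 0.6) = 0.6
  (B ∨ (not B ∧ not B)) = max(0.4, 0.6) = 0.6
  not (B ∨ (not B ∧ not B)): Łukasiewicz ¬ gives 1 − 0.6 = 0.4
  (not (B ∨ (not B ∧ not B)) ∧ A) = min(0.4, 0.95) = 0.4
  not (not (B ∨ (not B ∧ not B)) ∧ A): Łukasiewicz ¬ gives 1 − 0.4 = 0.6
  not C: Łukasiewicz ¬ gives 1 − 0.41 = 0.59
  (not (not (B ∨ (not B ∧ not B)) ∧ A) → not C): min(1, 1 − 0.6 + 0.59) = 0.99
  Łukasiewicz value = 0.99
Difference: 0 − 0.99 = -0.99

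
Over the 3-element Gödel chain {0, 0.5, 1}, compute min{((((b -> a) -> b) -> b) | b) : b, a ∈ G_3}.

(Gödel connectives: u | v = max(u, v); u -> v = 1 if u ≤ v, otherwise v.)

0.50

The minimum is attained at b = 0.5, a = 0:
  (b -> a): 0.5 > 0, so result = 0
  ((b -> a) -> b): 0 ≤ 0.5, so result = 1
  (((b -> a) -> b) -> b): 1 > 0.5, so result = 0.5
  ((((b -> a) -> b) -> b) | b) = max(0.5, 0.5) = 0.5
Checking all 9 assignments confirms none give a value below 0.50.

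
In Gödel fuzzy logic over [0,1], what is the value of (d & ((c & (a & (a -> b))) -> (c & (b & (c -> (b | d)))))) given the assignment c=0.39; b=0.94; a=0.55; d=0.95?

0.95

(a -> b): 0.55 ≤ 0.94, so result = 1
(a & (a -> b)) = min(0.55, 1) = 0.55
(c & (a & (a -> b))) = min(0.39, 0.55) = 0.39
(b | d) = max(0.94, 0.95) = 0.95
(c -> (b | d)): 0.39 ≤ 0.95, so result = 1
(b & (c -> (b | d))) = min(0.94, 1) = 0.94
(c & (b & (c -> (b | d)))) = min(0.39, 0.94) = 0.39
((c & (a & (a -> b))) -> (c & (b & (c -> (b | d))))): 0.39 ≤ 0.39, so result = 1
(d & ((c & (a & (a -> b))) -> (c & (b & (c -> (b | d)))))) = min(0.95, 1) = 0.95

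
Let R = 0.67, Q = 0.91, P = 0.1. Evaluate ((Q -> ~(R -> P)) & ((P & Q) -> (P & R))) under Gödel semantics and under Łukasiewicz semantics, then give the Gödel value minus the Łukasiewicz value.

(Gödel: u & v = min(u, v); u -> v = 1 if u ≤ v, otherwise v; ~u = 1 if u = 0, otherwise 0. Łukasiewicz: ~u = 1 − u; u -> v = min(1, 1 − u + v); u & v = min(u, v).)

Gödel evaluation:
  (R -> P): 0.67 > 0.1, so result = 0.1
  ~(R -> P): Gödel ¬ of 0.1 = 0 (operand ≠ 0)
  (Q -> ~(R -> P)): 0.91 > 0, so result = 0
  (P & Q) = min(0.1, 0.91) = 0.1
  (P & R) = min(0.1, 0.67) = 0.1
  ((P & Q) -> (P & R)): 0.1 ≤ 0.1, so result = 1
  ((Q -> ~(R -> P)) & ((P & Q) -> (P & R))) = min(0, 1) = 0
  Gödel value = 0
Łukasiewicz evaluation:
  (R -> P): min(1, 1 − 0.67 + 0.1) = 0.43
  ~(R -> P): Łukasiewicz ¬ gives 1 − 0.43 = 0.57
  (Q -> ~(R -> P)): min(1, 1 − 0.91 + 0.57) = 0.66
  (P & Q) = min(0.1, 0.91) = 0.1
  (P & R) = min(0.1, 0.67) = 0.1
  ((P & Q) -> (P & R)): min(1, 1 − 0.1 + 0.1) = 1
  ((Q -> ~(R -> P)) & ((P & Q) -> (P & R))) = min(0.66, 1) = 0.66
  Łukasiewicz value = 0.66
Difference: 0 − 0.66 = -0.66

-0.66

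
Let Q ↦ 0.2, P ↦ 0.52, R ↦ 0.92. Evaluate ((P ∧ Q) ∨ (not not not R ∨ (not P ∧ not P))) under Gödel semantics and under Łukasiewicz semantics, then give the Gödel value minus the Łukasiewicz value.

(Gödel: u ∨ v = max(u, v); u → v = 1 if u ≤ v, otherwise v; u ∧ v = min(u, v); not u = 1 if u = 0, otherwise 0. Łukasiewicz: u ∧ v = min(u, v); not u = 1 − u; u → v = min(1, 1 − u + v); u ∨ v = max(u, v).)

-0.28

Gödel evaluation:
  (P ∧ Q) = min(0.52, 0.2) = 0.2
  not R: Gödel ¬ of 0.92 = 0 (operand ≠ 0)
  not not R: Gödel ¬ of 0 = 1 (operand is 0)
  not not not R: Gödel ¬ of 1 = 0 (operand ≠ 0)
  not P: Gödel ¬ of 0.52 = 0 (operand ≠ 0)
  not P: Gödel ¬ of 0.52 = 0 (operand ≠ 0)
  (not P ∧ not P) = min(0, 0) = 0
  (not not not R ∨ (not P ∧ not P)) = max(0, 0) = 0
  ((P ∧ Q) ∨ (not not not R ∨ (not P ∧ not P))) = max(0.2, 0) = 0.2
  Gödel value = 0.2
Łukasiewicz evaluation:
  (P ∧ Q) = min(0.52, 0.2) = 0.2
  not R: Łukasiewicz ¬ gives 1 − 0.92 = 0.08
  not not R: Łukasiewicz ¬ gives 1 − 0.08 = 0.92
  not not not R: Łukasiewicz ¬ gives 1 − 0.92 = 0.08
  not P: Łukasiewicz ¬ gives 1 − 0.52 = 0.48
  not P: Łukasiewicz ¬ gives 1 − 0.52 = 0.48
  (not P ∧ not P) = min(0.48, 0.48) = 0.48
  (not not not R ∨ (not P ∧ not P)) = max(0.08, 0.48) = 0.48
  ((P ∧ Q) ∨ (not not not R ∨ (not P ∧ not P))) = max(0.2, 0.48) = 0.48
  Łukasiewicz value = 0.48
Difference: 0.2 − 0.48 = -0.28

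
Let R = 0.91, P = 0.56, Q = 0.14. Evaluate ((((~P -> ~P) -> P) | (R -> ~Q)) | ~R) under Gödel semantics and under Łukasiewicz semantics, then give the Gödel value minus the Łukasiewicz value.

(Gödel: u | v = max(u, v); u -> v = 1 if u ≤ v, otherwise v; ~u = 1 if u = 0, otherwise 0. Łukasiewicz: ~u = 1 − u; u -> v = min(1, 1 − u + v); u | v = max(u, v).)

-0.39

Gödel evaluation:
  ~P: Gödel ¬ of 0.56 = 0 (operand ≠ 0)
  ~P: Gödel ¬ of 0.56 = 0 (operand ≠ 0)
  (~P -> ~P): 0 ≤ 0, so result = 1
  ((~P -> ~P) -> P): 1 > 0.56, so result = 0.56
  ~Q: Gödel ¬ of 0.14 = 0 (operand ≠ 0)
  (R -> ~Q): 0.91 > 0, so result = 0
  (((~P -> ~P) -> P) | (R -> ~Q)) = max(0.56, 0) = 0.56
  ~R: Gödel ¬ of 0.91 = 0 (operand ≠ 0)
  ((((~P -> ~P) -> P) | (R -> ~Q)) | ~R) = max(0.56, 0) = 0.56
  Gödel value = 0.56
Łukasiewicz evaluation:
  ~P: Łukasiewicz ¬ gives 1 − 0.56 = 0.44
  ~P: Łukasiewicz ¬ gives 1 − 0.56 = 0.44
  (~P -> ~P): min(1, 1 − 0.44 + 0.44) = 1
  ((~P -> ~P) -> P): min(1, 1 − 1 + 0.56) = 0.56
  ~Q: Łukasiewicz ¬ gives 1 − 0.14 = 0.86
  (R -> ~Q): min(1, 1 − 0.91 + 0.86) = 0.95
  (((~P -> ~P) -> P) | (R -> ~Q)) = max(0.56, 0.95) = 0.95
  ~R: Łukasiewicz ¬ gives 1 − 0.91 = 0.09
  ((((~P -> ~P) -> P) | (R -> ~Q)) | ~R) = max(0.95, 0.09) = 0.95
  Łukasiewicz value = 0.95
Difference: 0.56 − 0.95 = -0.39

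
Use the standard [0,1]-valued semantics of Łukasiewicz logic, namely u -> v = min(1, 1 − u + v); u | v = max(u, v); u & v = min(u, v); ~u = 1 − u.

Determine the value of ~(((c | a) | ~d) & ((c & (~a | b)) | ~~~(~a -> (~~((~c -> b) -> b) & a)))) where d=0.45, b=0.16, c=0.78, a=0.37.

(c | a) = max(0.78, 0.37) = 0.78
~d: Łukasiewicz ¬ gives 1 − 0.45 = 0.55
((c | a) | ~d) = max(0.78, 0.55) = 0.78
~a: Łukasiewicz ¬ gives 1 − 0.37 = 0.63
(~a | b) = max(0.63, 0.16) = 0.63
(c & (~a | b)) = min(0.78, 0.63) = 0.63
~a: Łukasiewicz ¬ gives 1 − 0.37 = 0.63
~c: Łukasiewicz ¬ gives 1 − 0.78 = 0.22
(~c -> b): min(1, 1 − 0.22 + 0.16) = 0.94
((~c -> b) -> b): min(1, 1 − 0.94 + 0.16) = 0.22
~((~c -> b) -> b): Łukasiewicz ¬ gives 1 − 0.22 = 0.78
~~((~c -> b) -> b): Łukasiewicz ¬ gives 1 − 0.78 = 0.22
(~~((~c -> b) -> b) & a) = min(0.22, 0.37) = 0.22
(~a -> (~~((~c -> b) -> b) & a)): min(1, 1 − 0.63 + 0.22) = 0.59
~(~a -> (~~((~c -> b) -> b) & a)): Łukasiewicz ¬ gives 1 − 0.59 = 0.41
~~(~a -> (~~((~c -> b) -> b) & a)): Łukasiewicz ¬ gives 1 − 0.41 = 0.59
~~~(~a -> (~~((~c -> b) -> b) & a)): Łukasiewicz ¬ gives 1 − 0.59 = 0.41
((c & (~a | b)) | ~~~(~a -> (~~((~c -> b) -> b) & a))) = max(0.63, 0.41) = 0.63
(((c | a) | ~d) & ((c & (~a | b)) | ~~~(~a -> (~~((~c -> b) -> b) & a)))) = min(0.78, 0.63) = 0.63
~(((c | a) | ~d) & ((c & (~a | b)) | ~~~(~a -> (~~((~c -> b) -> b) & a)))): Łukasiewicz ¬ gives 1 − 0.63 = 0.37

0.37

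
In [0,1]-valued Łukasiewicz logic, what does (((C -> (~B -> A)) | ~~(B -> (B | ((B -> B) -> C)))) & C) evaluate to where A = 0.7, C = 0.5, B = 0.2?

0.50

~B: Łukasiewicz ¬ gives 1 − 0.2 = 0.8
(~B -> A): min(1, 1 − 0.8 + 0.7) = 0.9
(C -> (~B -> A)): min(1, 1 − 0.5 + 0.9) = 1
(B -> B): min(1, 1 − 0.2 + 0.2) = 1
((B -> B) -> C): min(1, 1 − 1 + 0.5) = 0.5
(B | ((B -> B) -> C)) = max(0.2, 0.5) = 0.5
(B -> (B | ((B -> B) -> C))): min(1, 1 − 0.2 + 0.5) = 1
~(B -> (B | ((B -> B) -> C))): Łukasiewicz ¬ gives 1 − 1 = 0
~~(B -> (B | ((B -> B) -> C))): Łukasiewicz ¬ gives 1 − 0 = 1
((C -> (~B -> A)) | ~~(B -> (B | ((B -> B) -> C)))) = max(1, 1) = 1
(((C -> (~B -> A)) | ~~(B -> (B | ((B -> B) -> C)))) & C) = min(1, 0.5) = 0.5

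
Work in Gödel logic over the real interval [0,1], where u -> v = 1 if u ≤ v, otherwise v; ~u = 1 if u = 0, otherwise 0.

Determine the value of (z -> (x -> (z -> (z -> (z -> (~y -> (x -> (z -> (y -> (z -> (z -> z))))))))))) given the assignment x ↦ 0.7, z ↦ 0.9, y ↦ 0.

1.00

~y: Gödel ¬ of 0 = 1 (operand is 0)
(z -> z): 0.9 ≤ 0.9, so result = 1
(z -> (z -> z)): 0.9 ≤ 1, so result = 1
(y -> (z -> (z -> z))): 0 ≤ 1, so result = 1
(z -> (y -> (z -> (z -> z)))): 0.9 ≤ 1, so result = 1
(x -> (z -> (y -> (z -> (z -> z))))): 0.7 ≤ 1, so result = 1
(~y -> (x -> (z -> (y -> (z -> (z -> z)))))): 1 ≤ 1, so result = 1
(z -> (~y -> (x -> (z -> (y -> (z -> (z -> z))))))): 0.9 ≤ 1, so result = 1
(z -> (z -> (~y -> (x -> (z -> (y -> (z -> (z -> z)))))))): 0.9 ≤ 1, so result = 1
(z -> (z -> (z -> (~y -> (x -> (z -> (y -> (z -> (z -> z))))))))): 0.9 ≤ 1, so result = 1
(x -> (z -> (z -> (z -> (~y -> (x -> (z -> (y -> (z -> (z -> z)))))))))): 0.7 ≤ 1, so result = 1
(z -> (x -> (z -> (z -> (z -> (~y -> (x -> (z -> (y -> (z -> (z -> z))))))))))): 0.9 ≤ 1, so result = 1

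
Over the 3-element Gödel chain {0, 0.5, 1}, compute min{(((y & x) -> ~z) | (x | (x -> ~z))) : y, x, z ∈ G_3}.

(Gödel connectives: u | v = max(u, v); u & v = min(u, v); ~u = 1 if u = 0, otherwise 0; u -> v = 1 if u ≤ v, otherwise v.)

The minimum is attained at y = 0.5, x = 0.5, z = 0.5:
  (y & x) = min(0.5, 0.5) = 0.5
  ~z: Gödel ¬ of 0.5 = 0 (operand ≠ 0)
  ((y & x) -> ~z): 0.5 > 0, so result = 0
  ~z: Gödel ¬ of 0.5 = 0 (operand ≠ 0)
  (x -> ~z): 0.5 > 0, so result = 0
  (x | (x -> ~z)) = max(0.5, 0) = 0.5
  (((y & x) -> ~z) | (x | (x -> ~z))) = max(0, 0.5) = 0.5
Checking all 27 assignments confirms none give a value below 0.50.

0.50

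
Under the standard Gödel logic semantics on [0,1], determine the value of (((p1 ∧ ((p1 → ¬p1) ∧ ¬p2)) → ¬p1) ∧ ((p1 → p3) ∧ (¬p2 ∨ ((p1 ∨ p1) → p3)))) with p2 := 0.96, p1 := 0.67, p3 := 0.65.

¬p1: Gödel ¬ of 0.67 = 0 (operand ≠ 0)
(p1 → ¬p1): 0.67 > 0, so result = 0
¬p2: Gödel ¬ of 0.96 = 0 (operand ≠ 0)
((p1 → ¬p1) ∧ ¬p2) = min(0, 0) = 0
(p1 ∧ ((p1 → ¬p1) ∧ ¬p2)) = min(0.67, 0) = 0
¬p1: Gödel ¬ of 0.67 = 0 (operand ≠ 0)
((p1 ∧ ((p1 → ¬p1) ∧ ¬p2)) → ¬p1): 0 ≤ 0, so result = 1
(p1 → p3): 0.67 > 0.65, so result = 0.65
¬p2: Gödel ¬ of 0.96 = 0 (operand ≠ 0)
(p1 ∨ p1) = max(0.67, 0.67) = 0.67
((p1 ∨ p1) → p3): 0.67 > 0.65, so result = 0.65
(¬p2 ∨ ((p1 ∨ p1) → p3)) = max(0, 0.65) = 0.65
((p1 → p3) ∧ (¬p2 ∨ ((p1 ∨ p1) → p3))) = min(0.65, 0.65) = 0.65
(((p1 ∧ ((p1 → ¬p1) ∧ ¬p2)) → ¬p1) ∧ ((p1 → p3) ∧ (¬p2 ∨ ((p1 ∨ p1) → p3)))) = min(1, 0.65) = 0.65

0.65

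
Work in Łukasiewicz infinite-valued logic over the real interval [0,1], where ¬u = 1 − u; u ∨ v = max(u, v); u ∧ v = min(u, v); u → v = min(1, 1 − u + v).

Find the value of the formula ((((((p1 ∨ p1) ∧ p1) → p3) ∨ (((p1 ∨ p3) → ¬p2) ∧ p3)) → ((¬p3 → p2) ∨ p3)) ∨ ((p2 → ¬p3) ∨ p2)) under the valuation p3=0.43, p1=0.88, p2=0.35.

1.00

(p1 ∨ p1) = max(0.88, 0.88) = 0.88
((p1 ∨ p1) ∧ p1) = min(0.88, 0.88) = 0.88
(((p1 ∨ p1) ∧ p1) → p3): min(1, 1 − 0.88 + 0.43) = 0.55
(p1 ∨ p3) = max(0.88, 0.43) = 0.88
¬p2: Łukasiewicz ¬ gives 1 − 0.35 = 0.65
((p1 ∨ p3) → ¬p2): min(1, 1 − 0.88 + 0.65) = 0.77
(((p1 ∨ p3) → ¬p2) ∧ p3) = min(0.77, 0.43) = 0.43
((((p1 ∨ p1) ∧ p1) → p3) ∨ (((p1 ∨ p3) → ¬p2) ∧ p3)) = max(0.55, 0.43) = 0.55
¬p3: Łukasiewicz ¬ gives 1 − 0.43 = 0.57
(¬p3 → p2): min(1, 1 − 0.57 + 0.35) = 0.78
((¬p3 → p2) ∨ p3) = max(0.78, 0.43) = 0.78
(((((p1 ∨ p1) ∧ p1) → p3) ∨ (((p1 ∨ p3) → ¬p2) ∧ p3)) → ((¬p3 → p2) ∨ p3)): min(1, 1 − 0.55 + 0.78) = 1
¬p3: Łukasiewicz ¬ gives 1 − 0.43 = 0.57
(p2 → ¬p3): min(1, 1 − 0.35 + 0.57) = 1
((p2 → ¬p3) ∨ p2) = max(1, 0.35) = 1
((((((p1 ∨ p1) ∧ p1) → p3) ∨ (((p1 ∨ p3) → ¬p2) ∧ p3)) → ((¬p3 → p2) ∨ p3)) ∨ ((p2 → ¬p3) ∨ p2)) = max(1, 1) = 1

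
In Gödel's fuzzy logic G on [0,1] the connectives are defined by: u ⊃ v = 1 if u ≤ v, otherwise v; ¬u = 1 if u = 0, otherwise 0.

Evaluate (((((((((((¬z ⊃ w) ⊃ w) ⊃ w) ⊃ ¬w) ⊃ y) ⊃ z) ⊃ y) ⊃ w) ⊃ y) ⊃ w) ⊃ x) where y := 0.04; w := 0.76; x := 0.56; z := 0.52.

¬z: Gödel ¬ of 0.52 = 0 (operand ≠ 0)
(¬z ⊃ w): 0 ≤ 0.76, so result = 1
((¬z ⊃ w) ⊃ w): 1 > 0.76, so result = 0.76
(((¬z ⊃ w) ⊃ w) ⊃ w): 0.76 ≤ 0.76, so result = 1
¬w: Gödel ¬ of 0.76 = 0 (operand ≠ 0)
((((¬z ⊃ w) ⊃ w) ⊃ w) ⊃ ¬w): 1 > 0, so result = 0
(((((¬z ⊃ w) ⊃ w) ⊃ w) ⊃ ¬w) ⊃ y): 0 ≤ 0.04, so result = 1
((((((¬z ⊃ w) ⊃ w) ⊃ w) ⊃ ¬w) ⊃ y) ⊃ z): 1 > 0.52, so result = 0.52
(((((((¬z ⊃ w) ⊃ w) ⊃ w) ⊃ ¬w) ⊃ y) ⊃ z) ⊃ y): 0.52 > 0.04, so result = 0.04
((((((((¬z ⊃ w) ⊃ w) ⊃ w) ⊃ ¬w) ⊃ y) ⊃ z) ⊃ y) ⊃ w): 0.04 ≤ 0.76, so result = 1
(((((((((¬z ⊃ w) ⊃ w) ⊃ w) ⊃ ¬w) ⊃ y) ⊃ z) ⊃ y) ⊃ w) ⊃ y): 1 > 0.04, so result = 0.04
((((((((((¬z ⊃ w) ⊃ w) ⊃ w) ⊃ ¬w) ⊃ y) ⊃ z) ⊃ y) ⊃ w) ⊃ y) ⊃ w): 0.04 ≤ 0.76, so result = 1
(((((((((((¬z ⊃ w) ⊃ w) ⊃ w) ⊃ ¬w) ⊃ y) ⊃ z) ⊃ y) ⊃ w) ⊃ y) ⊃ w) ⊃ x): 1 > 0.56, so result = 0.56

0.56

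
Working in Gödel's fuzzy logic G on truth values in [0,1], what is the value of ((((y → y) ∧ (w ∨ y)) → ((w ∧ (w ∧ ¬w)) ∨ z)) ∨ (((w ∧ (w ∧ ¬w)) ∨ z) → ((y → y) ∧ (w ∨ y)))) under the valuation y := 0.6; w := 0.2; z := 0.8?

1.00

(y → y): 0.6 ≤ 0.6, so result = 1
(w ∨ y) = max(0.2, 0.6) = 0.6
((y → y) ∧ (w ∨ y)) = min(1, 0.6) = 0.6
¬w: Gödel ¬ of 0.2 = 0 (operand ≠ 0)
(w ∧ ¬w) = min(0.2, 0) = 0
(w ∧ (w ∧ ¬w)) = min(0.2, 0) = 0
((w ∧ (w ∧ ¬w)) ∨ z) = max(0, 0.8) = 0.8
(((y → y) ∧ (w ∨ y)) → ((w ∧ (w ∧ ¬w)) ∨ z)): 0.6 ≤ 0.8, so result = 1
¬w: Gödel ¬ of 0.2 = 0 (operand ≠ 0)
(w ∧ ¬w) = min(0.2, 0) = 0
(w ∧ (w ∧ ¬w)) = min(0.2, 0) = 0
((w ∧ (w ∧ ¬w)) ∨ z) = max(0, 0.8) = 0.8
(y → y): 0.6 ≤ 0.6, so result = 1
(w ∨ y) = max(0.2, 0.6) = 0.6
((y → y) ∧ (w ∨ y)) = min(1, 0.6) = 0.6
(((w ∧ (w ∧ ¬w)) ∨ z) → ((y → y) ∧ (w ∨ y))): 0.8 > 0.6, so result = 0.6
((((y → y) ∧ (w ∨ y)) → ((w ∧ (w ∧ ¬w)) ∨ z)) ∨ (((w ∧ (w ∧ ¬w)) ∨ z) → ((y → y) ∧ (w ∨ y)))) = max(1, 0.6) = 1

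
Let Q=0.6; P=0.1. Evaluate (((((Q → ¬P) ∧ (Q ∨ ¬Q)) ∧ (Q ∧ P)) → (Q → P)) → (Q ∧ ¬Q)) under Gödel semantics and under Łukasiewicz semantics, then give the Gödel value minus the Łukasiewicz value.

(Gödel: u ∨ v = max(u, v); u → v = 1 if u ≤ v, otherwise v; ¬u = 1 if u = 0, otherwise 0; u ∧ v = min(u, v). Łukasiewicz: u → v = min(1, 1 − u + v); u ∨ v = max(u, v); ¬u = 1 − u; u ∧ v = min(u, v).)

-0.40

Gödel evaluation:
  ¬P: Gödel ¬ of 0.1 = 0 (operand ≠ 0)
  (Q → ¬P): 0.6 > 0, so result = 0
  ¬Q: Gödel ¬ of 0.6 = 0 (operand ≠ 0)
  (Q ∨ ¬Q) = max(0.6, 0) = 0.6
  ((Q → ¬P) ∧ (Q ∨ ¬Q)) = min(0, 0.6) = 0
  (Q ∧ P) = min(0.6, 0.1) = 0.1
  (((Q → ¬P) ∧ (Q ∨ ¬Q)) ∧ (Q ∧ P)) = min(0, 0.1) = 0
  (Q → P): 0.6 > 0.1, so result = 0.1
  ((((Q → ¬P) ∧ (Q ∨ ¬Q)) ∧ (Q ∧ P)) → (Q → P)): 0 ≤ 0.1, so result = 1
  ¬Q: Gödel ¬ of 0.6 = 0 (operand ≠ 0)
  (Q ∧ ¬Q) = min(0.6, 0) = 0
  (((((Q → ¬P) ∧ (Q ∨ ¬Q)) ∧ (Q ∧ P)) → (Q → P)) → (Q ∧ ¬Q)): 1 > 0, so result = 0
  Gödel value = 0
Łukasiewicz evaluation:
  ¬P: Łukasiewicz ¬ gives 1 − 0.1 = 0.9
  (Q → ¬P): min(1, 1 − 0.6 + 0.9) = 1
  ¬Q: Łukasiewicz ¬ gives 1 − 0.6 = 0.4
  (Q ∨ ¬Q) = max(0.6, 0.4) = 0.6
  ((Q → ¬P) ∧ (Q ∨ ¬Q)) = min(1, 0.6) = 0.6
  (Q ∧ P) = min(0.6, 0.1) = 0.1
  (((Q → ¬P) ∧ (Q ∨ ¬Q)) ∧ (Q ∧ P)) = min(0.6, 0.1) = 0.1
  (Q → P): min(1, 1 − 0.6 + 0.1) = 0.5
  ((((Q → ¬P) ∧ (Q ∨ ¬Q)) ∧ (Q ∧ P)) → (Q → P)): min(1, 1 − 0.1 + 0.5) = 1
  ¬Q: Łukasiewicz ¬ gives 1 − 0.6 = 0.4
  (Q ∧ ¬Q) = min(0.6, 0.4) = 0.4
  (((((Q → ¬P) ∧ (Q ∨ ¬Q)) ∧ (Q ∧ P)) → (Q → P)) → (Q ∧ ¬Q)): min(1, 1 − 1 + 0.4) = 0.4
  Łukasiewicz value = 0.4
Difference: 0 − 0.4 = -0.40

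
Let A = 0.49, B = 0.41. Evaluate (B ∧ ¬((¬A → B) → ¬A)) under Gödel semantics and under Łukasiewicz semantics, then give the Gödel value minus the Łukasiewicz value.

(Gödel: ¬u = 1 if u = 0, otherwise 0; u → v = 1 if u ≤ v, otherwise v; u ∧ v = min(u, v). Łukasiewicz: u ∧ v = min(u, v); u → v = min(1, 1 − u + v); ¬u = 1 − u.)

Gödel evaluation:
  ¬A: Gödel ¬ of 0.49 = 0 (operand ≠ 0)
  (¬A → B): 0 ≤ 0.41, so result = 1
  ¬A: Gödel ¬ of 0.49 = 0 (operand ≠ 0)
  ((¬A → B) → ¬A): 1 > 0, so result = 0
  ¬((¬A → B) → ¬A): Gödel ¬ of 0 = 1 (operand is 0)
  (B ∧ ¬((¬A → B) → ¬A)) = min(0.41, 1) = 0.41
  Gödel value = 0.41
Łukasiewicz evaluation:
  ¬A: Łukasiewicz ¬ gives 1 − 0.49 = 0.51
  (¬A → B): min(1, 1 − 0.51 + 0.41) = 0.9
  ¬A: Łukasiewicz ¬ gives 1 − 0.49 = 0.51
  ((¬A → B) → ¬A): min(1, 1 − 0.9 + 0.51) = 0.61
  ¬((¬A → B) → ¬A): Łukasiewicz ¬ gives 1 − 0.61 = 0.39
  (B ∧ ¬((¬A → B) → ¬A)) = min(0.41, 0.39) = 0.39
  Łukasiewicz value = 0.39
Difference: 0.41 − 0.39 = 0.02

0.02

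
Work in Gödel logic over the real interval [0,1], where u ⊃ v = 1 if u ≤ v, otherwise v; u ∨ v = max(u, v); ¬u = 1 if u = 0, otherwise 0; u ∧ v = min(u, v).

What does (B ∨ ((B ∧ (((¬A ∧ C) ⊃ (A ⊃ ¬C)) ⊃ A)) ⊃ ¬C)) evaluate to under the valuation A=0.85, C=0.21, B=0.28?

¬A: Gödel ¬ of 0.85 = 0 (operand ≠ 0)
(¬A ∧ C) = min(0, 0.21) = 0
¬C: Gödel ¬ of 0.21 = 0 (operand ≠ 0)
(A ⊃ ¬C): 0.85 > 0, so result = 0
((¬A ∧ C) ⊃ (A ⊃ ¬C)): 0 ≤ 0, so result = 1
(((¬A ∧ C) ⊃ (A ⊃ ¬C)) ⊃ A): 1 > 0.85, so result = 0.85
(B ∧ (((¬A ∧ C) ⊃ (A ⊃ ¬C)) ⊃ A)) = min(0.28, 0.85) = 0.28
¬C: Gödel ¬ of 0.21 = 0 (operand ≠ 0)
((B ∧ (((¬A ∧ C) ⊃ (A ⊃ ¬C)) ⊃ A)) ⊃ ¬C): 0.28 > 0, so result = 0
(B ∨ ((B ∧ (((¬A ∧ C) ⊃ (A ⊃ ¬C)) ⊃ A)) ⊃ ¬C)) = max(0.28, 0) = 0.28

0.28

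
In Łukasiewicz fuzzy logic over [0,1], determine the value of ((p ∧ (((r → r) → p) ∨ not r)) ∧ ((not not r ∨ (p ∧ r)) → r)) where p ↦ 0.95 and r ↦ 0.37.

(r → r): min(1, 1 − 0.37 + 0.37) = 1
((r → r) → p): min(1, 1 − 1 + 0.95) = 0.95
not r: Łukasiewicz ¬ gives 1 − 0.37 = 0.63
(((r → r) → p) ∨ not r) = max(0.95, 0.63) = 0.95
(p ∧ (((r → r) → p) ∨ not r)) = min(0.95, 0.95) = 0.95
not r: Łukasiewicz ¬ gives 1 − 0.37 = 0.63
not not r: Łukasiewicz ¬ gives 1 − 0.63 = 0.37
(p ∧ r) = min(0.95, 0.37) = 0.37
(not not r ∨ (p ∧ r)) = max(0.37, 0.37) = 0.37
((not not r ∨ (p ∧ r)) → r): min(1, 1 − 0.37 + 0.37) = 1
((p ∧ (((r → r) → p) ∨ not r)) ∧ ((not not r ∨ (p ∧ r)) → r)) = min(0.95, 1) = 0.95

0.95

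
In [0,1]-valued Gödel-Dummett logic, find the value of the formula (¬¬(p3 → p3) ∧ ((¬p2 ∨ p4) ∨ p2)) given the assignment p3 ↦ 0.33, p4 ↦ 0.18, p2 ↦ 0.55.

0.55

(p3 → p3): 0.33 ≤ 0.33, so result = 1
¬(p3 → p3): Gödel ¬ of 1 = 0 (operand ≠ 0)
¬¬(p3 → p3): Gödel ¬ of 0 = 1 (operand is 0)
¬p2: Gödel ¬ of 0.55 = 0 (operand ≠ 0)
(¬p2 ∨ p4) = max(0, 0.18) = 0.18
((¬p2 ∨ p4) ∨ p2) = max(0.18, 0.55) = 0.55
(¬¬(p3 → p3) ∧ ((¬p2 ∨ p4) ∨ p2)) = min(1, 0.55) = 0.55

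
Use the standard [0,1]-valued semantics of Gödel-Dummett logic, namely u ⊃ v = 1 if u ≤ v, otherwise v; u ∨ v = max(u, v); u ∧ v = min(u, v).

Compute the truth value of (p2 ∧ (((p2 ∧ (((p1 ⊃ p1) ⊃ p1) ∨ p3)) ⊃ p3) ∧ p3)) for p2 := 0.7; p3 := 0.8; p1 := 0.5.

(p1 ⊃ p1): 0.5 ≤ 0.5, so result = 1
((p1 ⊃ p1) ⊃ p1): 1 > 0.5, so result = 0.5
(((p1 ⊃ p1) ⊃ p1) ∨ p3) = max(0.5, 0.8) = 0.8
(p2 ∧ (((p1 ⊃ p1) ⊃ p1) ∨ p3)) = min(0.7, 0.8) = 0.7
((p2 ∧ (((p1 ⊃ p1) ⊃ p1) ∨ p3)) ⊃ p3): 0.7 ≤ 0.8, so result = 1
(((p2 ∧ (((p1 ⊃ p1) ⊃ p1) ∨ p3)) ⊃ p3) ∧ p3) = min(1, 0.8) = 0.8
(p2 ∧ (((p2 ∧ (((p1 ⊃ p1) ⊃ p1) ∨ p3)) ⊃ p3) ∧ p3)) = min(0.7, 0.8) = 0.7

0.70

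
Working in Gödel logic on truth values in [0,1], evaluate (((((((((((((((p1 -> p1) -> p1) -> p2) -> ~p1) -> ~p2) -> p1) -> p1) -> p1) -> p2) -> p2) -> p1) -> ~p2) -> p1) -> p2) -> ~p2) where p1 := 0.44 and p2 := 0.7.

0.00

(p1 -> p1): 0.44 ≤ 0.44, so result = 1
((p1 -> p1) -> p1): 1 > 0.44, so result = 0.44
(((p1 -> p1) -> p1) -> p2): 0.44 ≤ 0.7, so result = 1
~p1: Gödel ¬ of 0.44 = 0 (operand ≠ 0)
((((p1 -> p1) -> p1) -> p2) -> ~p1): 1 > 0, so result = 0
~p2: Gödel ¬ of 0.7 = 0 (operand ≠ 0)
(((((p1 -> p1) -> p1) -> p2) -> ~p1) -> ~p2): 0 ≤ 0, so result = 1
((((((p1 -> p1) -> p1) -> p2) -> ~p1) -> ~p2) -> p1): 1 > 0.44, so result = 0.44
(((((((p1 -> p1) -> p1) -> p2) -> ~p1) -> ~p2) -> p1) -> p1): 0.44 ≤ 0.44, so result = 1
((((((((p1 -> p1) -> p1) -> p2) -> ~p1) -> ~p2) -> p1) -> p1) -> p1): 1 > 0.44, so result = 0.44
(((((((((p1 -> p1) -> p1) -> p2) -> ~p1) -> ~p2) -> p1) -> p1) -> p1) -> p2): 0.44 ≤ 0.7, so result = 1
((((((((((p1 -> p1) -> p1) -> p2) -> ~p1) -> ~p2) -> p1) -> p1) -> p1) -> p2) -> p2): 1 > 0.7, so result = 0.7
(((((((((((p1 -> p1) -> p1) -> p2) -> ~p1) -> ~p2) -> p1) -> p1) -> p1) -> p2) -> p2) -> p1): 0.7 > 0.44, so result = 0.44
~p2: Gödel ¬ of 0.7 = 0 (operand ≠ 0)
((((((((((((p1 -> p1) -> p1) -> p2) -> ~p1) -> ~p2) -> p1) -> p1) -> p1) -> p2) -> p2) -> p1) -> ~p2): 0.44 > 0, so result = 0
(((((((((((((p1 -> p1) -> p1) -> p2) -> ~p1) -> ~p2) -> p1) -> p1) -> p1) -> p2) -> p2) -> p1) -> ~p2) -> p1): 0 ≤ 0.44, so result = 1
((((((((((((((p1 -> p1) -> p1) -> p2) -> ~p1) -> ~p2) -> p1) -> p1) -> p1) -> p2) -> p2) -> p1) -> ~p2) -> p1) -> p2): 1 > 0.7, so result = 0.7
~p2: Gödel ¬ of 0.7 = 0 (operand ≠ 0)
(((((((((((((((p1 -> p1) -> p1) -> p2) -> ~p1) -> ~p2) -> p1) -> p1) -> p1) -> p2) -> p2) -> p1) -> ~p2) -> p1) -> p2) -> ~p2): 0.7 > 0, so result = 0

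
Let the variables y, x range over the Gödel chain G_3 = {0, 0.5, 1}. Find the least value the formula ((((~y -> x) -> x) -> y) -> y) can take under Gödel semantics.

The minimum is attained at y = 0.5, x = 0:
  ~y: Gödel ¬ of 0.5 = 0 (operand ≠ 0)
  (~y -> x): 0 ≤ 0, so result = 1
  ((~y -> x) -> x): 1 > 0, so result = 0
  (((~y -> x) -> x) -> y): 0 ≤ 0.5, so result = 1
  ((((~y -> x) -> x) -> y) -> y): 1 > 0.5, so result = 0.5
Checking all 9 assignments confirms none give a value below 0.50.

0.50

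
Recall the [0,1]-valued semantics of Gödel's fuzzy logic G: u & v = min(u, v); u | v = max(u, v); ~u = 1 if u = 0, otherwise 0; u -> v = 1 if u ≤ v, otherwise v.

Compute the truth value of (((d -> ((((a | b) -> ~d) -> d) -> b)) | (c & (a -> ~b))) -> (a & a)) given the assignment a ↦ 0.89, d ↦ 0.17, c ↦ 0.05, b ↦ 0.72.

(a | b) = max(0.89, 0.72) = 0.89
~d: Gödel ¬ of 0.17 = 0 (operand ≠ 0)
((a | b) -> ~d): 0.89 > 0, so result = 0
(((a | b) -> ~d) -> d): 0 ≤ 0.17, so result = 1
((((a | b) -> ~d) -> d) -> b): 1 > 0.72, so result = 0.72
(d -> ((((a | b) -> ~d) -> d) -> b)): 0.17 ≤ 0.72, so result = 1
~b: Gödel ¬ of 0.72 = 0 (operand ≠ 0)
(a -> ~b): 0.89 > 0, so result = 0
(c & (a -> ~b)) = min(0.05, 0) = 0
((d -> ((((a | b) -> ~d) -> d) -> b)) | (c & (a -> ~b))) = max(1, 0) = 1
(a & a) = min(0.89, 0.89) = 0.89
(((d -> ((((a | b) -> ~d) -> d) -> b)) | (c & (a -> ~b))) -> (a & a)): 1 > 0.89, so result = 0.89

0.89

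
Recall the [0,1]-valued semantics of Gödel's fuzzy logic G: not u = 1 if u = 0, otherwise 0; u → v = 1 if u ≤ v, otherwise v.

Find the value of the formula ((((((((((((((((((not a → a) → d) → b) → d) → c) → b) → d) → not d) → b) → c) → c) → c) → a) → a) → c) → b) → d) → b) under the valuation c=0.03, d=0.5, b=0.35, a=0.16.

0.35

not a: Gödel ¬ of 0.16 = 0 (operand ≠ 0)
(not a → a): 0 ≤ 0.16, so result = 1
((not a → a) → d): 1 > 0.5, so result = 0.5
(((not a → a) → d) → b): 0.5 > 0.35, so result = 0.35
((((not a → a) → d) → b) → d): 0.35 ≤ 0.5, so result = 1
(((((not a → a) → d) → b) → d) → c): 1 > 0.03, so result = 0.03
((((((not a → a) → d) → b) → d) → c) → b): 0.03 ≤ 0.35, so result = 1
(((((((not a → a) → d) → b) → d) → c) → b) → d): 1 > 0.5, so result = 0.5
not d: Gödel ¬ of 0.5 = 0 (operand ≠ 0)
((((((((not a → a) → d) → b) → d) → c) → b) → d) → not d): 0.5 > 0, so result = 0
(((((((((not a → a) → d) → b) → d) → c) → b) → d) → not d) → b): 0 ≤ 0.35, so result = 1
((((((((((not a → a) → d) → b) → d) → c) → b) → d) → not d) → b) → c): 1 > 0.03, so result = 0.03
(((((((((((not a → a) → d) → b) → d) → c) → b) → d) → not d) → b) → c) → c): 0.03 ≤ 0.03, so result = 1
((((((((((((not a → a) → d) → b) → d) → c) → b) → d) → not d) → b) → c) → c) → c): 1 > 0.03, so result = 0.03
(((((((((((((not a → a) → d) → b) → d) → c) → b) → d) → not d) → b) → c) → c) → c) → a): 0.03 ≤ 0.16, so result = 1
((((((((((((((not a → a) → d) → b) → d) → c) → b) → d) → not d) → b) → c) → c) → c) → a) → a): 1 > 0.16, so result = 0.16
(((((((((((((((not a → a) → d) → b) → d) → c) → b) → d) → not d) → b) → c) → c) → c) → a) → a) → c): 0.16 > 0.03, so result = 0.03
((((((((((((((((not a → a) → d) → b) → d) → c) → b) → d) → not d) → b) → c) → c) → c) → a) → a) → c) → b): 0.03 ≤ 0.35, so result = 1
(((((((((((((((((not a → a) → d) → b) → d) → c) → b) → d) → not d) → b) → c) → c) → c) → a) → a) → c) → b) → d): 1 > 0.5, so result = 0.5
((((((((((((((((((not a → a) → d) → b) → d) → c) → b) → d) → not d) → b) → c) → c) → c) → a) → a) → c) → b) → d) → b): 0.5 > 0.35, so result = 0.35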